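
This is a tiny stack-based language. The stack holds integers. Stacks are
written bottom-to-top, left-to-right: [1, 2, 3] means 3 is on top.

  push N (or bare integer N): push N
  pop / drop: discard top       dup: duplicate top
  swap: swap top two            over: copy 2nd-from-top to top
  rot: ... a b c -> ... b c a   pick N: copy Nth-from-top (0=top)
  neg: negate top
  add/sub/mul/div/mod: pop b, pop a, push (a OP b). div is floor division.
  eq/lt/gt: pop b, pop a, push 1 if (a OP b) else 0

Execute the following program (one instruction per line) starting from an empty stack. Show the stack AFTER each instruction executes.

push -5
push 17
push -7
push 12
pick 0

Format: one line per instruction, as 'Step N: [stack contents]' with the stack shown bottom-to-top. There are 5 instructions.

Step 1: [-5]
Step 2: [-5, 17]
Step 3: [-5, 17, -7]
Step 4: [-5, 17, -7, 12]
Step 5: [-5, 17, -7, 12, 12]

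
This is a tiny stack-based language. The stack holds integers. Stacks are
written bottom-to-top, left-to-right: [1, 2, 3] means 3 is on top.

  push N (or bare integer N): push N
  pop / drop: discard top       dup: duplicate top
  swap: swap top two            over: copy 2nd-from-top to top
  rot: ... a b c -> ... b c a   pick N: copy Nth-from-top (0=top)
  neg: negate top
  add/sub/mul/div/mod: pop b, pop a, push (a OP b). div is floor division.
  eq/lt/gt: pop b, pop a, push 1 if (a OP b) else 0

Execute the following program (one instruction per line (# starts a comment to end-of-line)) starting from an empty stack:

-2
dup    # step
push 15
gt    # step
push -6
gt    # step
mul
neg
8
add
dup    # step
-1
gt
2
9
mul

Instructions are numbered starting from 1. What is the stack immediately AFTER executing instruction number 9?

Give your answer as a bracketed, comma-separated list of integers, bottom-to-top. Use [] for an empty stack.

Answer: [2, 8]

Derivation:
Step 1 ('-2'): [-2]
Step 2 ('dup'): [-2, -2]
Step 3 ('push 15'): [-2, -2, 15]
Step 4 ('gt'): [-2, 0]
Step 5 ('push -6'): [-2, 0, -6]
Step 6 ('gt'): [-2, 1]
Step 7 ('mul'): [-2]
Step 8 ('neg'): [2]
Step 9 ('8'): [2, 8]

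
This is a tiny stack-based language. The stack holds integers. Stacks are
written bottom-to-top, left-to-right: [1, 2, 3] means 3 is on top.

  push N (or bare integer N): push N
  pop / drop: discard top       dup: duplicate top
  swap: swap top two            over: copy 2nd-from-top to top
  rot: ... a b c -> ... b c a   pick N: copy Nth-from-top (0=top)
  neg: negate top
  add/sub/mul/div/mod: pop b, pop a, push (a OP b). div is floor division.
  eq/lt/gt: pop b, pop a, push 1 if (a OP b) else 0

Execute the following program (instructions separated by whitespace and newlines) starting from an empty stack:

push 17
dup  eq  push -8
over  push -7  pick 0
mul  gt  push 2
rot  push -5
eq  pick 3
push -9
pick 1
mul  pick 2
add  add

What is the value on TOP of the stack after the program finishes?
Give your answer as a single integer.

After 'push 17': [17]
After 'dup': [17, 17]
After 'eq': [1]
After 'push -8': [1, -8]
After 'over': [1, -8, 1]
After 'push -7': [1, -8, 1, -7]
After 'pick 0': [1, -8, 1, -7, -7]
After 'mul': [1, -8, 1, 49]
After 'gt': [1, -8, 0]
After 'push 2': [1, -8, 0, 2]
After 'rot': [1, 0, 2, -8]
After 'push -5': [1, 0, 2, -8, -5]
After 'eq': [1, 0, 2, 0]
After 'pick 3': [1, 0, 2, 0, 1]
After 'push -9': [1, 0, 2, 0, 1, -9]
After 'pick 1': [1, 0, 2, 0, 1, -9, 1]
After 'mul': [1, 0, 2, 0, 1, -9]
After 'pick 2': [1, 0, 2, 0, 1, -9, 0]
After 'add': [1, 0, 2, 0, 1, -9]
After 'add': [1, 0, 2, 0, -8]

Answer: -8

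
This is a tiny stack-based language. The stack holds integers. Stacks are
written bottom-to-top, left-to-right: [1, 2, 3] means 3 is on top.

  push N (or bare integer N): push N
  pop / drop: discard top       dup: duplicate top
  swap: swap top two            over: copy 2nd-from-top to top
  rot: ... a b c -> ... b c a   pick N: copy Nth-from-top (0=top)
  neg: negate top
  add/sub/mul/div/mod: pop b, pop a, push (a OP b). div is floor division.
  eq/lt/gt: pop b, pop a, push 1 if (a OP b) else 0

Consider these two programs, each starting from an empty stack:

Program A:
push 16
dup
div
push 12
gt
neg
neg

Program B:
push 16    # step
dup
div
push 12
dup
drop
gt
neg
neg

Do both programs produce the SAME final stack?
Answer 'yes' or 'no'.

Answer: yes

Derivation:
Program A trace:
  After 'push 16': [16]
  After 'dup': [16, 16]
  After 'div': [1]
  After 'push 12': [1, 12]
  After 'gt': [0]
  After 'neg': [0]
  After 'neg': [0]
Program A final stack: [0]

Program B trace:
  After 'push 16': [16]
  After 'dup': [16, 16]
  After 'div': [1]
  After 'push 12': [1, 12]
  After 'dup': [1, 12, 12]
  After 'drop': [1, 12]
  After 'gt': [0]
  After 'neg': [0]
  After 'neg': [0]
Program B final stack: [0]
Same: yes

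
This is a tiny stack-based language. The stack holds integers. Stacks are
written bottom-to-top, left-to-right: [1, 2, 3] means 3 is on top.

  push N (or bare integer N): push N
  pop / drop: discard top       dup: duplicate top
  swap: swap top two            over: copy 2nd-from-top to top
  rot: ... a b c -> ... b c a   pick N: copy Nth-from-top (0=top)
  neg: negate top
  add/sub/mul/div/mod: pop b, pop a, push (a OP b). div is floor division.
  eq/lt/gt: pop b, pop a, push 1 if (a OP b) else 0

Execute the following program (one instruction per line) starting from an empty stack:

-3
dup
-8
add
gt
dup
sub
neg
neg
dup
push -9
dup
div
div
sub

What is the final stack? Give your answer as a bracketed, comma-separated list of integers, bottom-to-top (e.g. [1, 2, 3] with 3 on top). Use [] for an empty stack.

Answer: [0]

Derivation:
After 'push -3': [-3]
After 'dup': [-3, -3]
After 'push -8': [-3, -3, -8]
After 'add': [-3, -11]
After 'gt': [1]
After 'dup': [1, 1]
After 'sub': [0]
After 'neg': [0]
After 'neg': [0]
After 'dup': [0, 0]
After 'push -9': [0, 0, -9]
After 'dup': [0, 0, -9, -9]
After 'div': [0, 0, 1]
After 'div': [0, 0]
After 'sub': [0]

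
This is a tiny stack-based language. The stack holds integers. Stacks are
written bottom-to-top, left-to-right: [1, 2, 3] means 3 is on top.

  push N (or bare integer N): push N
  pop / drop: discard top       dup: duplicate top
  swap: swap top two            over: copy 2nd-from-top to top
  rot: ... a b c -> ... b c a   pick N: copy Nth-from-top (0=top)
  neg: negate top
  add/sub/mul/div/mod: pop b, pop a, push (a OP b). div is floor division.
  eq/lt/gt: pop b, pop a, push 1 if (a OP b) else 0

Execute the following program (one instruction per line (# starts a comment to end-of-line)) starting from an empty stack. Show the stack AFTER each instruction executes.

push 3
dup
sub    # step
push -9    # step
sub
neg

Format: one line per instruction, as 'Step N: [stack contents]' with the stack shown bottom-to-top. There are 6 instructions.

Step 1: [3]
Step 2: [3, 3]
Step 3: [0]
Step 4: [0, -9]
Step 5: [9]
Step 6: [-9]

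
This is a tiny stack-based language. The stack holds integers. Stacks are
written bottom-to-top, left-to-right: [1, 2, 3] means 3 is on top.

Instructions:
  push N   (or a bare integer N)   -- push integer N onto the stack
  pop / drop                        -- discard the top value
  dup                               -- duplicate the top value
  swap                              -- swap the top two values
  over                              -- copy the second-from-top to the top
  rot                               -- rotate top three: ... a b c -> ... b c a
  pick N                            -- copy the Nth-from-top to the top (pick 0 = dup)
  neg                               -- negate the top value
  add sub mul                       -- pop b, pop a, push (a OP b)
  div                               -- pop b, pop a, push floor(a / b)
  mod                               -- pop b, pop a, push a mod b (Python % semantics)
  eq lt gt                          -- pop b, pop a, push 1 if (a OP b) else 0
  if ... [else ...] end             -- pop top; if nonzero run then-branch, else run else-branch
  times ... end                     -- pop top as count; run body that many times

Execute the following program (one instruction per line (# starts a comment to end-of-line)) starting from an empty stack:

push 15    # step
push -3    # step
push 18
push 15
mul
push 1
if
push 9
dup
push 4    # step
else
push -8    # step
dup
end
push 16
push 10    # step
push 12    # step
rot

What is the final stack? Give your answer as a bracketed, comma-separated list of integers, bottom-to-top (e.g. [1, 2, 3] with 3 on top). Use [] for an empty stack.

After 'push 15': [15]
After 'push -3': [15, -3]
After 'push 18': [15, -3, 18]
After 'push 15': [15, -3, 18, 15]
After 'mul': [15, -3, 270]
After 'push 1': [15, -3, 270, 1]
After 'if': [15, -3, 270]
After 'push 9': [15, -3, 270, 9]
After 'dup': [15, -3, 270, 9, 9]
After 'push 4': [15, -3, 270, 9, 9, 4]
After 'push 16': [15, -3, 270, 9, 9, 4, 16]
After 'push 10': [15, -3, 270, 9, 9, 4, 16, 10]
After 'push 12': [15, -3, 270, 9, 9, 4, 16, 10, 12]
After 'rot': [15, -3, 270, 9, 9, 4, 10, 12, 16]

Answer: [15, -3, 270, 9, 9, 4, 10, 12, 16]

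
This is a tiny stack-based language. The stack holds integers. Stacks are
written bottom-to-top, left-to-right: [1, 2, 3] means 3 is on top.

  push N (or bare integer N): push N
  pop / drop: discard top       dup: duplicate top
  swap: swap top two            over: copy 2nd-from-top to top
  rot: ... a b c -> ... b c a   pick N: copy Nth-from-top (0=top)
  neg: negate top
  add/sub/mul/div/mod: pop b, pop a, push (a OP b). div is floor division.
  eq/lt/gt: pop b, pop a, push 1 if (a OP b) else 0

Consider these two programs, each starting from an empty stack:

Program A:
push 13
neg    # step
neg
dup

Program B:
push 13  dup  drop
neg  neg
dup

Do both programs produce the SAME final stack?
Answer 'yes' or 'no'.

Program A trace:
  After 'push 13': [13]
  After 'neg': [-13]
  After 'neg': [13]
  After 'dup': [13, 13]
Program A final stack: [13, 13]

Program B trace:
  After 'push 13': [13]
  After 'dup': [13, 13]
  After 'drop': [13]
  After 'neg': [-13]
  After 'neg': [13]
  After 'dup': [13, 13]
Program B final stack: [13, 13]
Same: yes

Answer: yes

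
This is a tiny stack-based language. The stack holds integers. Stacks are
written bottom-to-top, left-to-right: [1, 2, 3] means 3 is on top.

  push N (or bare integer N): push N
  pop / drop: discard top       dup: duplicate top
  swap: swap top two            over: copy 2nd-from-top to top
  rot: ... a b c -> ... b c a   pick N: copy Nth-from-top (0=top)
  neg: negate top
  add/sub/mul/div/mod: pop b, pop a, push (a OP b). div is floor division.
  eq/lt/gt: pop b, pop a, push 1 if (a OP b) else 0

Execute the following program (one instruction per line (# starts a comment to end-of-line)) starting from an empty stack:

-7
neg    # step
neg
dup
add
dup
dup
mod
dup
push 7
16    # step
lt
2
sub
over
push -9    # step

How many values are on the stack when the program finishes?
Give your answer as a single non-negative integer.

Answer: 6

Derivation:
After 'push -7': stack = [-7] (depth 1)
After 'neg': stack = [7] (depth 1)
After 'neg': stack = [-7] (depth 1)
After 'dup': stack = [-7, -7] (depth 2)
After 'add': stack = [-14] (depth 1)
After 'dup': stack = [-14, -14] (depth 2)
After 'dup': stack = [-14, -14, -14] (depth 3)
After 'mod': stack = [-14, 0] (depth 2)
After 'dup': stack = [-14, 0, 0] (depth 3)
After 'push 7': stack = [-14, 0, 0, 7] (depth 4)
After 'push 16': stack = [-14, 0, 0, 7, 16] (depth 5)
After 'lt': stack = [-14, 0, 0, 1] (depth 4)
After 'push 2': stack = [-14, 0, 0, 1, 2] (depth 5)
After 'sub': stack = [-14, 0, 0, -1] (depth 4)
After 'over': stack = [-14, 0, 0, -1, 0] (depth 5)
After 'push -9': stack = [-14, 0, 0, -1, 0, -9] (depth 6)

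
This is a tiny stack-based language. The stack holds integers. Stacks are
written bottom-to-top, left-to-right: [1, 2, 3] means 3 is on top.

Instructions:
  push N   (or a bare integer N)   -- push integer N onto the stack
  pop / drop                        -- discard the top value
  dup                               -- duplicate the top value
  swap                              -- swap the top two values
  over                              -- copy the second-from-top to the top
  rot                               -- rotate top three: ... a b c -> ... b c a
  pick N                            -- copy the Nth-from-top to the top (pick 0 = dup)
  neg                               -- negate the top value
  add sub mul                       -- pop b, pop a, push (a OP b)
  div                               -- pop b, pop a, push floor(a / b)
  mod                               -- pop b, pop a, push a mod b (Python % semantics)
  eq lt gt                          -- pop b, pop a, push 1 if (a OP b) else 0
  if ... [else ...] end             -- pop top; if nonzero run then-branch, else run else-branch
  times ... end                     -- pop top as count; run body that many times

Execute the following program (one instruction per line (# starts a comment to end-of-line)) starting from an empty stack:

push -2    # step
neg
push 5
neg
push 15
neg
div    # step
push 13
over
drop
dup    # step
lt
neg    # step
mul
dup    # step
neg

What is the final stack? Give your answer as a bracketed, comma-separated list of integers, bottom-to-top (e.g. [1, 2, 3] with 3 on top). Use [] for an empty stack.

After 'push -2': [-2]
After 'neg': [2]
After 'push 5': [2, 5]
After 'neg': [2, -5]
After 'push 15': [2, -5, 15]
After 'neg': [2, -5, -15]
After 'div': [2, 0]
After 'push 13': [2, 0, 13]
After 'over': [2, 0, 13, 0]
After 'drop': [2, 0, 13]
After 'dup': [2, 0, 13, 13]
After 'lt': [2, 0, 0]
After 'neg': [2, 0, 0]
After 'mul': [2, 0]
After 'dup': [2, 0, 0]
After 'neg': [2, 0, 0]

Answer: [2, 0, 0]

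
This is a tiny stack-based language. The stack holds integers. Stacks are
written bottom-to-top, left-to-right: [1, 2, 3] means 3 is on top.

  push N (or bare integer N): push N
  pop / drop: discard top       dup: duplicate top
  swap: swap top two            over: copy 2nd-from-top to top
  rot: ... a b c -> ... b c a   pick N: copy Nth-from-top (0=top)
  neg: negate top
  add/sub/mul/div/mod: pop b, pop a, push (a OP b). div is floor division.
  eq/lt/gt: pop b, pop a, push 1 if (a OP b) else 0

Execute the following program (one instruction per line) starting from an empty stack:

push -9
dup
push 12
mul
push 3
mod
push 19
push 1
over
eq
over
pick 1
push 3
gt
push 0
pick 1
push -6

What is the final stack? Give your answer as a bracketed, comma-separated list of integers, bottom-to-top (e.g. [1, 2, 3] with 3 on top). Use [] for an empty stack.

Answer: [-9, 0, 19, 0, 19, 0, 0, 0, -6]

Derivation:
After 'push -9': [-9]
After 'dup': [-9, -9]
After 'push 12': [-9, -9, 12]
After 'mul': [-9, -108]
After 'push 3': [-9, -108, 3]
After 'mod': [-9, 0]
After 'push 19': [-9, 0, 19]
After 'push 1': [-9, 0, 19, 1]
After 'over': [-9, 0, 19, 1, 19]
After 'eq': [-9, 0, 19, 0]
After 'over': [-9, 0, 19, 0, 19]
After 'pick 1': [-9, 0, 19, 0, 19, 0]
After 'push 3': [-9, 0, 19, 0, 19, 0, 3]
After 'gt': [-9, 0, 19, 0, 19, 0]
After 'push 0': [-9, 0, 19, 0, 19, 0, 0]
After 'pick 1': [-9, 0, 19, 0, 19, 0, 0, 0]
After 'push -6': [-9, 0, 19, 0, 19, 0, 0, 0, -6]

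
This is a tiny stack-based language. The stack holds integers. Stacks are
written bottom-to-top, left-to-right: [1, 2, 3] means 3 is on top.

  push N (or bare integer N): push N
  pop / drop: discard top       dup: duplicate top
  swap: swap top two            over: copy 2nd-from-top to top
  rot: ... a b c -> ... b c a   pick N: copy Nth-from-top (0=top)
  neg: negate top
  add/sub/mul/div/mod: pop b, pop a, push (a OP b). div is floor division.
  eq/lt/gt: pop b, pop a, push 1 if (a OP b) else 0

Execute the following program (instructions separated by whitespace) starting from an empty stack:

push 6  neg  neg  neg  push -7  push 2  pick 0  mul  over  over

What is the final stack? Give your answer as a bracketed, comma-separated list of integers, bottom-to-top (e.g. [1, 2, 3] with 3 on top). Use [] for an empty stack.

After 'push 6': [6]
After 'neg': [-6]
After 'neg': [6]
After 'neg': [-6]
After 'push -7': [-6, -7]
After 'push 2': [-6, -7, 2]
After 'pick 0': [-6, -7, 2, 2]
After 'mul': [-6, -7, 4]
After 'over': [-6, -7, 4, -7]
After 'over': [-6, -7, 4, -7, 4]

Answer: [-6, -7, 4, -7, 4]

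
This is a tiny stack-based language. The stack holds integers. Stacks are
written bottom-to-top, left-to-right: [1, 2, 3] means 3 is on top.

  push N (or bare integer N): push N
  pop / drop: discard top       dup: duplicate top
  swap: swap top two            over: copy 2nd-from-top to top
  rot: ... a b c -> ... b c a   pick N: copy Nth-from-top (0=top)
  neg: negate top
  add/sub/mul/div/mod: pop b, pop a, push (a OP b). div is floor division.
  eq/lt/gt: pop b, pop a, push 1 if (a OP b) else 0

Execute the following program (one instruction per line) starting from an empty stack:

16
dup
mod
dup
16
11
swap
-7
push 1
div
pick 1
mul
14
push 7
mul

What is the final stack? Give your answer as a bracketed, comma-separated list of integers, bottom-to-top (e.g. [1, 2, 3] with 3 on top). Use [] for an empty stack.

Answer: [0, 0, 11, 16, -112, 98]

Derivation:
After 'push 16': [16]
After 'dup': [16, 16]
After 'mod': [0]
After 'dup': [0, 0]
After 'push 16': [0, 0, 16]
After 'push 11': [0, 0, 16, 11]
After 'swap': [0, 0, 11, 16]
After 'push -7': [0, 0, 11, 16, -7]
After 'push 1': [0, 0, 11, 16, -7, 1]
After 'div': [0, 0, 11, 16, -7]
After 'pick 1': [0, 0, 11, 16, -7, 16]
After 'mul': [0, 0, 11, 16, -112]
After 'push 14': [0, 0, 11, 16, -112, 14]
After 'push 7': [0, 0, 11, 16, -112, 14, 7]
After 'mul': [0, 0, 11, 16, -112, 98]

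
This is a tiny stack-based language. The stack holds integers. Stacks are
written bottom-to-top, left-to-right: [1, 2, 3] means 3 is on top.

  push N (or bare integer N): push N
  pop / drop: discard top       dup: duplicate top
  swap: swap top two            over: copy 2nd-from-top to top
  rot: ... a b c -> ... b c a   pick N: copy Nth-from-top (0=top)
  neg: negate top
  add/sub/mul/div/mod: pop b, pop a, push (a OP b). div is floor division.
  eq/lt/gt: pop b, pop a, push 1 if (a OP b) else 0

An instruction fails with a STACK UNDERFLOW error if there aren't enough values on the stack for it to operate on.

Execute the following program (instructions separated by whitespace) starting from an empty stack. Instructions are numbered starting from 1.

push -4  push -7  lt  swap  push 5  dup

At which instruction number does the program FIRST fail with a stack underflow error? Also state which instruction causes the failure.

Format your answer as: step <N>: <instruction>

Answer: step 4: swap

Derivation:
Step 1 ('push -4'): stack = [-4], depth = 1
Step 2 ('push -7'): stack = [-4, -7], depth = 2
Step 3 ('lt'): stack = [0], depth = 1
Step 4 ('swap'): needs 2 value(s) but depth is 1 — STACK UNDERFLOW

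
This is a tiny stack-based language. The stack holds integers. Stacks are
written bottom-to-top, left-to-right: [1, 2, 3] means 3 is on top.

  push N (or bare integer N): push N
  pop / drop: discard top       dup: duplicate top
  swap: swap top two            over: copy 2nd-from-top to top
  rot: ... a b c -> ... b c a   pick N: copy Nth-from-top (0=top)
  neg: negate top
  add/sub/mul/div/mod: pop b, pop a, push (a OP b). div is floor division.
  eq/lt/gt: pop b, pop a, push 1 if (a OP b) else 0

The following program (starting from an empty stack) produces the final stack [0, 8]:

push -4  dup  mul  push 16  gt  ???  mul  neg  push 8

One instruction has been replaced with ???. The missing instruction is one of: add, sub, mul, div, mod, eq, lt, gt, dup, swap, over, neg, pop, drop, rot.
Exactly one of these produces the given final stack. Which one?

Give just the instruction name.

Stack before ???: [0]
Stack after ???:  [0, 0]
The instruction that transforms [0] -> [0, 0] is: dup

Answer: dup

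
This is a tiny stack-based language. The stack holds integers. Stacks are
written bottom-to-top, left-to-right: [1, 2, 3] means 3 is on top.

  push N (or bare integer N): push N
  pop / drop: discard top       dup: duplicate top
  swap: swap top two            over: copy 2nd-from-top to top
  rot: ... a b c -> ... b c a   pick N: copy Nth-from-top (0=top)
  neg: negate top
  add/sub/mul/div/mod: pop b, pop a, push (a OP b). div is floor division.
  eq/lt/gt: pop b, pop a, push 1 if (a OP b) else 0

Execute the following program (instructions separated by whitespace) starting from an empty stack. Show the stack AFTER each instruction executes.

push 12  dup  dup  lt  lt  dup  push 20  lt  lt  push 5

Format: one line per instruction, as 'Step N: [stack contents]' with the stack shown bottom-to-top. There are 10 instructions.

Step 1: [12]
Step 2: [12, 12]
Step 3: [12, 12, 12]
Step 4: [12, 0]
Step 5: [0]
Step 6: [0, 0]
Step 7: [0, 0, 20]
Step 8: [0, 1]
Step 9: [1]
Step 10: [1, 5]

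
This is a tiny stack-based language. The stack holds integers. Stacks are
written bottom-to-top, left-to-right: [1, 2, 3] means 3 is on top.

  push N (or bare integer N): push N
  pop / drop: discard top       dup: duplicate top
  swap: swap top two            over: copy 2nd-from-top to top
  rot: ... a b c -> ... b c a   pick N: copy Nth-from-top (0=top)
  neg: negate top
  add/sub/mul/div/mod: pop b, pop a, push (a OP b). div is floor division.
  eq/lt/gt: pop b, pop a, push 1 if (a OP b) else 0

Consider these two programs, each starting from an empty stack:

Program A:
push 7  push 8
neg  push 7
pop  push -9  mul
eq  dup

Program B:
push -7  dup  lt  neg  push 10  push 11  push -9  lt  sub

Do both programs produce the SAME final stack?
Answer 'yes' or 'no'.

Answer: no

Derivation:
Program A trace:
  After 'push 7': [7]
  After 'push 8': [7, 8]
  After 'neg': [7, -8]
  After 'push 7': [7, -8, 7]
  After 'pop': [7, -8]
  After 'push -9': [7, -8, -9]
  After 'mul': [7, 72]
  After 'eq': [0]
  After 'dup': [0, 0]
Program A final stack: [0, 0]

Program B trace:
  After 'push -7': [-7]
  After 'dup': [-7, -7]
  After 'lt': [0]
  After 'neg': [0]
  After 'push 10': [0, 10]
  After 'push 11': [0, 10, 11]
  After 'push -9': [0, 10, 11, -9]
  After 'lt': [0, 10, 0]
  After 'sub': [0, 10]
Program B final stack: [0, 10]
Same: no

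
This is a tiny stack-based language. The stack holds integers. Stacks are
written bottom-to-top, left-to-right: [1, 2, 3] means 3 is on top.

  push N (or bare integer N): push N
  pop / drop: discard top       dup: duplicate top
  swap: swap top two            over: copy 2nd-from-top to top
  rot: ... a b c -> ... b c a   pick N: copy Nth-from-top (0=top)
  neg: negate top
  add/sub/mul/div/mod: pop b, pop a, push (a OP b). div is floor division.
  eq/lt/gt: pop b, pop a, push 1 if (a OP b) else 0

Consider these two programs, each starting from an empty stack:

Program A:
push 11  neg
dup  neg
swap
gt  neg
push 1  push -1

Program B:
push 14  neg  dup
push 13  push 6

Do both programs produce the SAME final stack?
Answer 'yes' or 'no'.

Program A trace:
  After 'push 11': [11]
  After 'neg': [-11]
  After 'dup': [-11, -11]
  After 'neg': [-11, 11]
  After 'swap': [11, -11]
  After 'gt': [1]
  After 'neg': [-1]
  After 'push 1': [-1, 1]
  After 'push -1': [-1, 1, -1]
Program A final stack: [-1, 1, -1]

Program B trace:
  After 'push 14': [14]
  After 'neg': [-14]
  After 'dup': [-14, -14]
  After 'push 13': [-14, -14, 13]
  After 'push 6': [-14, -14, 13, 6]
Program B final stack: [-14, -14, 13, 6]
Same: no

Answer: no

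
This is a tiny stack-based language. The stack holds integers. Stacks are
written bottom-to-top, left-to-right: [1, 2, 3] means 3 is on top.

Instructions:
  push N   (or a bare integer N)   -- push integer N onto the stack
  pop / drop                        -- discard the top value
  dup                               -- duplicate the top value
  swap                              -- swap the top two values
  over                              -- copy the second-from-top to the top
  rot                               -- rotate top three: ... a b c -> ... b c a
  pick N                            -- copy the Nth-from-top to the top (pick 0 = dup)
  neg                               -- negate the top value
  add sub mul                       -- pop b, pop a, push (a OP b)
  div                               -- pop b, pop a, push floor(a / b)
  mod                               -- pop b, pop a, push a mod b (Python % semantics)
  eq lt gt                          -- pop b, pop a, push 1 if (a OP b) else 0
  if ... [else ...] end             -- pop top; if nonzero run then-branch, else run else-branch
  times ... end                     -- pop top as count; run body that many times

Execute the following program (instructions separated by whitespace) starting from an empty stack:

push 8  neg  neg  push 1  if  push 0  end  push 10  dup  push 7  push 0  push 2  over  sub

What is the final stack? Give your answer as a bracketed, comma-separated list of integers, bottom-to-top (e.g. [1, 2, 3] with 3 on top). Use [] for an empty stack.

After 'push 8': [8]
After 'neg': [-8]
After 'neg': [8]
After 'push 1': [8, 1]
After 'if': [8]
After 'push 0': [8, 0]
After 'push 10': [8, 0, 10]
After 'dup': [8, 0, 10, 10]
After 'push 7': [8, 0, 10, 10, 7]
After 'push 0': [8, 0, 10, 10, 7, 0]
After 'push 2': [8, 0, 10, 10, 7, 0, 2]
After 'over': [8, 0, 10, 10, 7, 0, 2, 0]
After 'sub': [8, 0, 10, 10, 7, 0, 2]

Answer: [8, 0, 10, 10, 7, 0, 2]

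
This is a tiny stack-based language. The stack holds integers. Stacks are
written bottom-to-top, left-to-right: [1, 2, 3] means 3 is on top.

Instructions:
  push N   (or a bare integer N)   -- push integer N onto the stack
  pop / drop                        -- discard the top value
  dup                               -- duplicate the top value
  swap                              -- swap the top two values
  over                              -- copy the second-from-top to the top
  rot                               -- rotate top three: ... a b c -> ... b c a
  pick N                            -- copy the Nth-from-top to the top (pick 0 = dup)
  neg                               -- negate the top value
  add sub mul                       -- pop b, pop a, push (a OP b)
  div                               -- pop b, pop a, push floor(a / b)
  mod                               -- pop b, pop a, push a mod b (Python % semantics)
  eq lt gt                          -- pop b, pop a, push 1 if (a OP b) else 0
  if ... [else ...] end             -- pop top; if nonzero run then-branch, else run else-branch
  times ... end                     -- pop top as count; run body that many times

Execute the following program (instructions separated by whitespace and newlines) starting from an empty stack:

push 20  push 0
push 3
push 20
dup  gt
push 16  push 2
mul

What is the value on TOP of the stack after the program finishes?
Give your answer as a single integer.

Answer: 32

Derivation:
After 'push 20': [20]
After 'push 0': [20, 0]
After 'push 3': [20, 0, 3]
After 'push 20': [20, 0, 3, 20]
After 'dup': [20, 0, 3, 20, 20]
After 'gt': [20, 0, 3, 0]
After 'push 16': [20, 0, 3, 0, 16]
After 'push 2': [20, 0, 3, 0, 16, 2]
After 'mul': [20, 0, 3, 0, 32]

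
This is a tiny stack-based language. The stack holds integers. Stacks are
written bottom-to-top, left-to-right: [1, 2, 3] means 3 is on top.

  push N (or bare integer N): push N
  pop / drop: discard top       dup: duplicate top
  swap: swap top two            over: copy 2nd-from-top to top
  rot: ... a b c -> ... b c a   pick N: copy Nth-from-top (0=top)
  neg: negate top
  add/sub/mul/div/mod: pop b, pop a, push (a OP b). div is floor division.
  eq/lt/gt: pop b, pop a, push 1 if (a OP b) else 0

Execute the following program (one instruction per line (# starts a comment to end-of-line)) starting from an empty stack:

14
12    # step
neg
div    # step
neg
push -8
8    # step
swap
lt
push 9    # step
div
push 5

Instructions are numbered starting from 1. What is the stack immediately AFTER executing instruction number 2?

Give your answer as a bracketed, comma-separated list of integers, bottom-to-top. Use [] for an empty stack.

Answer: [14, 12]

Derivation:
Step 1 ('14'): [14]
Step 2 ('12'): [14, 12]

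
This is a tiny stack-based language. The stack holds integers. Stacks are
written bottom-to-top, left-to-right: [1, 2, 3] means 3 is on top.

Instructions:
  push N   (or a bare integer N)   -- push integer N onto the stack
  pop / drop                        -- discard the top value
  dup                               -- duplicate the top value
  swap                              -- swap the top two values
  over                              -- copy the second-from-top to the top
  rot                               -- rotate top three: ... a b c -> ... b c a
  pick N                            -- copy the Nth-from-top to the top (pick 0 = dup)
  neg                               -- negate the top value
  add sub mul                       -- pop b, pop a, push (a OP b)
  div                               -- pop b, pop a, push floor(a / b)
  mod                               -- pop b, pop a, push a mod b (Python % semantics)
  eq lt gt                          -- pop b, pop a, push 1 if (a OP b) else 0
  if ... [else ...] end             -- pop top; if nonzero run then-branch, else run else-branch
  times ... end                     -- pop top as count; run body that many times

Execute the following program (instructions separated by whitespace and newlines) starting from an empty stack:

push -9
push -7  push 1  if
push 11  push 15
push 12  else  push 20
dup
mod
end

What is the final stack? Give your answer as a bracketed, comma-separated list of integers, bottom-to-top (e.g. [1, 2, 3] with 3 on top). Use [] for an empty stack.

Answer: [-9, -7, 11, 15, 12]

Derivation:
After 'push -9': [-9]
After 'push -7': [-9, -7]
After 'push 1': [-9, -7, 1]
After 'if': [-9, -7]
After 'push 11': [-9, -7, 11]
After 'push 15': [-9, -7, 11, 15]
After 'push 12': [-9, -7, 11, 15, 12]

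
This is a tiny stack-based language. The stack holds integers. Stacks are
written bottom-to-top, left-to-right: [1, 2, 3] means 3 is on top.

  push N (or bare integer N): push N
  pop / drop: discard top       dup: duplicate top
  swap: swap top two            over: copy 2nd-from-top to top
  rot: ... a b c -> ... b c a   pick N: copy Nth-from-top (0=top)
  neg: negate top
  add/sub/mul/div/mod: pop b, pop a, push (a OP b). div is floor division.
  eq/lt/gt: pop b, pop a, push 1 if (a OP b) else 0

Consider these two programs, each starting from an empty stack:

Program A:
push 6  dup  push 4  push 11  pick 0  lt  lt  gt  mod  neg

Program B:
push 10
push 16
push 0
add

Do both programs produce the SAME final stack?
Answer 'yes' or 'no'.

Answer: no

Derivation:
Program A trace:
  After 'push 6': [6]
  After 'dup': [6, 6]
  After 'push 4': [6, 6, 4]
  After 'push 11': [6, 6, 4, 11]
  After 'pick 0': [6, 6, 4, 11, 11]
  After 'lt': [6, 6, 4, 0]
  After 'lt': [6, 6, 0]
  After 'gt': [6, 1]
  After 'mod': [0]
  After 'neg': [0]
Program A final stack: [0]

Program B trace:
  After 'push 10': [10]
  After 'push 16': [10, 16]
  After 'push 0': [10, 16, 0]
  After 'add': [10, 16]
Program B final stack: [10, 16]
Same: no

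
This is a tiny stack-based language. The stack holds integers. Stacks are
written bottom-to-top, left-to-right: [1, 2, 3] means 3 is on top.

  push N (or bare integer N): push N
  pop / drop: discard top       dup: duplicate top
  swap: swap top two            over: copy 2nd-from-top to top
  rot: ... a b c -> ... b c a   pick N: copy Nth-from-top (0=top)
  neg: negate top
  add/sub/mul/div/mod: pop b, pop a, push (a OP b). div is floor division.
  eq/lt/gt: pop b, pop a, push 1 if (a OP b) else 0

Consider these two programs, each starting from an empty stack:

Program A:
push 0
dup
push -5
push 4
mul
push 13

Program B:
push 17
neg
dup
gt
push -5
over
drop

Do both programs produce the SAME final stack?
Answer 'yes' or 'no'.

Answer: no

Derivation:
Program A trace:
  After 'push 0': [0]
  After 'dup': [0, 0]
  After 'push -5': [0, 0, -5]
  After 'push 4': [0, 0, -5, 4]
  After 'mul': [0, 0, -20]
  After 'push 13': [0, 0, -20, 13]
Program A final stack: [0, 0, -20, 13]

Program B trace:
  After 'push 17': [17]
  After 'neg': [-17]
  After 'dup': [-17, -17]
  After 'gt': [0]
  After 'push -5': [0, -5]
  After 'over': [0, -5, 0]
  After 'drop': [0, -5]
Program B final stack: [0, -5]
Same: no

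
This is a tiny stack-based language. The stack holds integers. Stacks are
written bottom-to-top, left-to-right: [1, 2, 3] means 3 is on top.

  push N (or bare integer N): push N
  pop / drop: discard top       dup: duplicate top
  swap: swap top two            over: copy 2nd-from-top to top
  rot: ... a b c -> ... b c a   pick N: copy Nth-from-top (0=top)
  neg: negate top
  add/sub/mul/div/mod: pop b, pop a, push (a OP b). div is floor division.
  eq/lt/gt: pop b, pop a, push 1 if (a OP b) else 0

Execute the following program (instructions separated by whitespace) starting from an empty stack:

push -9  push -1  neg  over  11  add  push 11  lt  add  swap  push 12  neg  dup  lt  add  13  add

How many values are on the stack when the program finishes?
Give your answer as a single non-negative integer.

Answer: 2

Derivation:
After 'push -9': stack = [-9] (depth 1)
After 'push -1': stack = [-9, -1] (depth 2)
After 'neg': stack = [-9, 1] (depth 2)
After 'over': stack = [-9, 1, -9] (depth 3)
After 'push 11': stack = [-9, 1, -9, 11] (depth 4)
After 'add': stack = [-9, 1, 2] (depth 3)
After 'push 11': stack = [-9, 1, 2, 11] (depth 4)
After 'lt': stack = [-9, 1, 1] (depth 3)
After 'add': stack = [-9, 2] (depth 2)
After 'swap': stack = [2, -9] (depth 2)
After 'push 12': stack = [2, -9, 12] (depth 3)
After 'neg': stack = [2, -9, -12] (depth 3)
After 'dup': stack = [2, -9, -12, -12] (depth 4)
After 'lt': stack = [2, -9, 0] (depth 3)
After 'add': stack = [2, -9] (depth 2)
After 'push 13': stack = [2, -9, 13] (depth 3)
After 'add': stack = [2, 4] (depth 2)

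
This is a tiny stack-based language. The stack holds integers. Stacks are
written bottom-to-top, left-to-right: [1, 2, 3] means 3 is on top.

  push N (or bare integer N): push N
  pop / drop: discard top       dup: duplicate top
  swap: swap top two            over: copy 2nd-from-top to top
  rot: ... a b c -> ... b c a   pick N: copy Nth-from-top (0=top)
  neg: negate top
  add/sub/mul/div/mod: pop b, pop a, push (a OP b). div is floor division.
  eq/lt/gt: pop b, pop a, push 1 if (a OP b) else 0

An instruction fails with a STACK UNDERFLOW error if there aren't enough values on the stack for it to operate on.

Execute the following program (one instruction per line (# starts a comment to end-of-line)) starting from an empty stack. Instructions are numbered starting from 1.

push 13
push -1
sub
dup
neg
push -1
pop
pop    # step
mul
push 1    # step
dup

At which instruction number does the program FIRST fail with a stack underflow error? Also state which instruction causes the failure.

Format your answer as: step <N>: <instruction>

Step 1 ('push 13'): stack = [13], depth = 1
Step 2 ('push -1'): stack = [13, -1], depth = 2
Step 3 ('sub'): stack = [14], depth = 1
Step 4 ('dup'): stack = [14, 14], depth = 2
Step 5 ('neg'): stack = [14, -14], depth = 2
Step 6 ('push -1'): stack = [14, -14, -1], depth = 3
Step 7 ('pop'): stack = [14, -14], depth = 2
Step 8 ('pop'): stack = [14], depth = 1
Step 9 ('mul'): needs 2 value(s) but depth is 1 — STACK UNDERFLOW

Answer: step 9: mul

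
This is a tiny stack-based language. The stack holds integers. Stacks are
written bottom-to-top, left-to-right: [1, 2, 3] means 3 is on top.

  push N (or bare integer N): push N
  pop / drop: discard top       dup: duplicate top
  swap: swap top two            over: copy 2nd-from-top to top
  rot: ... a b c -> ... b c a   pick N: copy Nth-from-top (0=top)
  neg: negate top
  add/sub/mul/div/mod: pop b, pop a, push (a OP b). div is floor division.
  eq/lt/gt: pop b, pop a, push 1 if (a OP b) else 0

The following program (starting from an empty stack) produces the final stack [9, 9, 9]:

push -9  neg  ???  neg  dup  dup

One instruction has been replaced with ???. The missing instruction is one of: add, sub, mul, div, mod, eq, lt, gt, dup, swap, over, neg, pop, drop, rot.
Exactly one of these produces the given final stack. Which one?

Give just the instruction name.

Stack before ???: [9]
Stack after ???:  [-9]
The instruction that transforms [9] -> [-9] is: neg

Answer: neg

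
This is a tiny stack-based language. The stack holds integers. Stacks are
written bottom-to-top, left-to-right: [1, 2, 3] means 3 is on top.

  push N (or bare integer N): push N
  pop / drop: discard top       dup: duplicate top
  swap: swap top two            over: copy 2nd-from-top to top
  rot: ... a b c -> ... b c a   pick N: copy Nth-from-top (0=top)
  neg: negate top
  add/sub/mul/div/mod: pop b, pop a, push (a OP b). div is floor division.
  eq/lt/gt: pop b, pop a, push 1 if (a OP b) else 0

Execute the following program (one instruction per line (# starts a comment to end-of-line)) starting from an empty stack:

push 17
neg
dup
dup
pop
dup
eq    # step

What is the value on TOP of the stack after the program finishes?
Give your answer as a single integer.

After 'push 17': [17]
After 'neg': [-17]
After 'dup': [-17, -17]
After 'dup': [-17, -17, -17]
After 'pop': [-17, -17]
After 'dup': [-17, -17, -17]
After 'eq': [-17, 1]

Answer: 1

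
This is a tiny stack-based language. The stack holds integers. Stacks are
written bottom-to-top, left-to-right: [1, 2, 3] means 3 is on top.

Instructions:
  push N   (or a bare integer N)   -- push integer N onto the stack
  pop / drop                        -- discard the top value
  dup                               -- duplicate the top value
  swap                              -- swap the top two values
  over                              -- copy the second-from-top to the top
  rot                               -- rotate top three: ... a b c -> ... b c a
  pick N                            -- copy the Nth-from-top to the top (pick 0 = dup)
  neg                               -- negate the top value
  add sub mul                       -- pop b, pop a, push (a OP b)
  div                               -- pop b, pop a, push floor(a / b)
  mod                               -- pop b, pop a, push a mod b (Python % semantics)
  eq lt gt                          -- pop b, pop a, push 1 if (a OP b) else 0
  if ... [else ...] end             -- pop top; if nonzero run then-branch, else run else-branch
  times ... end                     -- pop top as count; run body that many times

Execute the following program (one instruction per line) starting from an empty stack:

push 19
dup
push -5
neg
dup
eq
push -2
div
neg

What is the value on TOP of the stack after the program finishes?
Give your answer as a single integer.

Answer: 1

Derivation:
After 'push 19': [19]
After 'dup': [19, 19]
After 'push -5': [19, 19, -5]
After 'neg': [19, 19, 5]
After 'dup': [19, 19, 5, 5]
After 'eq': [19, 19, 1]
After 'push -2': [19, 19, 1, -2]
After 'div': [19, 19, -1]
After 'neg': [19, 19, 1]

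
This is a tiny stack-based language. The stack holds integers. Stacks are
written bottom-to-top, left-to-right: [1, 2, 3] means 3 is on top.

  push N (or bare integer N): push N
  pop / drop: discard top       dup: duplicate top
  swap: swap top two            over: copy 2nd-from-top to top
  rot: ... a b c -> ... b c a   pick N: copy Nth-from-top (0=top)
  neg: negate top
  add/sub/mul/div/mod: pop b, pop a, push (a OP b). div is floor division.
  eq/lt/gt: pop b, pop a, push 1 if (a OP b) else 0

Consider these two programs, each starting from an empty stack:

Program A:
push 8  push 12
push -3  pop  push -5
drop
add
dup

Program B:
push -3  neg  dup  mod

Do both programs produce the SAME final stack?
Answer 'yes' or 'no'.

Program A trace:
  After 'push 8': [8]
  After 'push 12': [8, 12]
  After 'push -3': [8, 12, -3]
  After 'pop': [8, 12]
  After 'push -5': [8, 12, -5]
  After 'drop': [8, 12]
  After 'add': [20]
  After 'dup': [20, 20]
Program A final stack: [20, 20]

Program B trace:
  After 'push -3': [-3]
  After 'neg': [3]
  After 'dup': [3, 3]
  After 'mod': [0]
Program B final stack: [0]
Same: no

Answer: no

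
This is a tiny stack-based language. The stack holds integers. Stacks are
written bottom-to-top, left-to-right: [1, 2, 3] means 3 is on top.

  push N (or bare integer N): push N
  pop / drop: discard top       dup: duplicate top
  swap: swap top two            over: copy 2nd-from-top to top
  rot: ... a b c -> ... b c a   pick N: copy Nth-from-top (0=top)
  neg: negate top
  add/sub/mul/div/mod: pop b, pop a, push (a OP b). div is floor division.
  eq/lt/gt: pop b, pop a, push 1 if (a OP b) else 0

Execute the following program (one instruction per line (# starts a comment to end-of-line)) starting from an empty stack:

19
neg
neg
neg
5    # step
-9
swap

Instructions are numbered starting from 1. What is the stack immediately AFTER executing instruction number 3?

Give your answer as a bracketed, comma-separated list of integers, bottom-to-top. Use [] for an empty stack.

Answer: [19]

Derivation:
Step 1 ('19'): [19]
Step 2 ('neg'): [-19]
Step 3 ('neg'): [19]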